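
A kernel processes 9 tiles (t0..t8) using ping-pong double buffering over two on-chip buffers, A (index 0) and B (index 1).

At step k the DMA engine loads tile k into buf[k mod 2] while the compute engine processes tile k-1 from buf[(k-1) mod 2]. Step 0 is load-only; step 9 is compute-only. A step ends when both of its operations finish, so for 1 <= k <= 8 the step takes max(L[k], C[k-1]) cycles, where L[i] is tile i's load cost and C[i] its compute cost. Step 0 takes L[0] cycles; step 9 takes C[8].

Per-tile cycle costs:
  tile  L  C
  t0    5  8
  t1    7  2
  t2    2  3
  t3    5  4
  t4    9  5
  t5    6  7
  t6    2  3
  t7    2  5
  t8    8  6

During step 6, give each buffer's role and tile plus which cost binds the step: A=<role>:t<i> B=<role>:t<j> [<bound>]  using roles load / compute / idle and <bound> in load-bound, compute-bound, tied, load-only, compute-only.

  0. 5=5c; end=5; A:t0 B:-
  1. max(7,8)=8c; end=13; A:t0 B:t1
  2. max(2,2)=2c; end=15; A:t2 B:t1
  3. max(5,3)=5c; end=20; A:t2 B:t3
  4. max(9,4)=9c; end=29; A:t4 B:t3
  5. max(6,5)=6c; end=35; A:t4 B:t5
  6. max(2,7)=7c; end=42; A:t6 B:t5
  7. max(2,3)=3c; end=45; A:t6 B:t7
  8. max(8,5)=8c; end=53; A:t8 B:t7
  9. 6=6c; end=59; A:t8 B:t7

step 6: A=load:t6 B=compute:t5 [compute-bound]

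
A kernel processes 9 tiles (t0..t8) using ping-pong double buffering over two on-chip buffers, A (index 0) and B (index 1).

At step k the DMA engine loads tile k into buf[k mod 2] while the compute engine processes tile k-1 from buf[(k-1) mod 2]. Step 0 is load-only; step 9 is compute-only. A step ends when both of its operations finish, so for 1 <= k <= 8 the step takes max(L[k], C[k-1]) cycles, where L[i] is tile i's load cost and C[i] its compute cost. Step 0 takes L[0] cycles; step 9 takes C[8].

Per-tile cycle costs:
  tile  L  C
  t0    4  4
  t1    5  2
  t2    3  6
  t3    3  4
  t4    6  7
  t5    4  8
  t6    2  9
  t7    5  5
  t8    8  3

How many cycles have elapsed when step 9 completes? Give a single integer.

end_cycle[9] = 59

k=0 load=t0/4c comp=- wait=4 total=4
k=1 load=t1/5c comp=t0/4c wait=5 total=9
k=2 load=t2/3c comp=t1/2c wait=3 total=12
k=3 load=t3/3c comp=t2/6c wait=6 total=18
k=4 load=t4/6c comp=t3/4c wait=6 total=24
k=5 load=t5/4c comp=t4/7c wait=7 total=31
k=6 load=t6/2c comp=t5/8c wait=8 total=39
k=7 load=t7/5c comp=t6/9c wait=9 total=48
k=8 load=t8/8c comp=t7/5c wait=8 total=56
k=9 load=- comp=t8/3c wait=3 total=59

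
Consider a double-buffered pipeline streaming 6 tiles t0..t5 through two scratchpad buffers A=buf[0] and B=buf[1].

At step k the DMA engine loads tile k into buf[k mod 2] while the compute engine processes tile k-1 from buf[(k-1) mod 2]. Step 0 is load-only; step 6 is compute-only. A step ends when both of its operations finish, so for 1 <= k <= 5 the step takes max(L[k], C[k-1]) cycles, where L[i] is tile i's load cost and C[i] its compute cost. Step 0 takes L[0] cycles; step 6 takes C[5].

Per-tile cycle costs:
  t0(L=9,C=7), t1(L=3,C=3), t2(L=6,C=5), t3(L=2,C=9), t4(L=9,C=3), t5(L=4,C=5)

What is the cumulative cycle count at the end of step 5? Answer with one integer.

end_cycle[5] = 40

step 0: L[0]=9 → dur=9, Σ=9 | A=load:t0 B=idle [load-only]
step 1: L[1]=3 C[0]=7 → dur=7, Σ=16 | A=compute:t0 B=load:t1 [compute-bound]
step 2: L[2]=6 C[1]=3 → dur=6, Σ=22 | A=load:t2 B=compute:t1 [load-bound]
step 3: L[3]=2 C[2]=5 → dur=5, Σ=27 | A=compute:t2 B=load:t3 [compute-bound]
step 4: L[4]=9 C[3]=9 → dur=9, Σ=36 | A=load:t4 B=compute:t3 [tied]
step 5: L[5]=4 C[4]=3 → dur=4, Σ=40 | A=compute:t4 B=load:t5 [load-bound]
step 6: C[5]=5 → dur=5, Σ=45 | A=idle B=compute:t5 [compute-only]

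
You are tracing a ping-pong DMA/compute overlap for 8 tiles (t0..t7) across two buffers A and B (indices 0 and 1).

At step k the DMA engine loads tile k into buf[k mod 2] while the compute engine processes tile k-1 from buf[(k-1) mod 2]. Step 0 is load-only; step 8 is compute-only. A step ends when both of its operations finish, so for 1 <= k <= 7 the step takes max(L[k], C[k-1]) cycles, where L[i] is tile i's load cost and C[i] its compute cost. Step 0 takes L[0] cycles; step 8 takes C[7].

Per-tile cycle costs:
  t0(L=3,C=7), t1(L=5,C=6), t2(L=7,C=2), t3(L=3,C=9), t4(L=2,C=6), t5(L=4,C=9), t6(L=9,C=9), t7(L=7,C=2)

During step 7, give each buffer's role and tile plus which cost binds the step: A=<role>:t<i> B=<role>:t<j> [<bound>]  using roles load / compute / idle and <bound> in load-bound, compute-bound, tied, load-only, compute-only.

[0] DMA t0→A (3c) ∥ CU idle ⇒ 3c, clock 3
[1] DMA t1→B (5c) ∥ CU A:t0 (7c) ⇒ 7c, clock 10
[2] DMA t2→A (7c) ∥ CU B:t1 (6c) ⇒ 7c, clock 17
[3] DMA t3→B (3c) ∥ CU A:t2 (2c) ⇒ 3c, clock 20
[4] DMA t4→A (2c) ∥ CU B:t3 (9c) ⇒ 9c, clock 29
[5] DMA t5→B (4c) ∥ CU A:t4 (6c) ⇒ 6c, clock 35
[6] DMA t6→A (9c) ∥ CU B:t5 (9c) ⇒ 9c, clock 44
[7] DMA t7→B (7c) ∥ CU A:t6 (9c) ⇒ 9c, clock 53
[8] DMA idle ∥ CU B:t7 (2c) ⇒ 2c, clock 55

step 7: A=compute:t6 B=load:t7 [compute-bound]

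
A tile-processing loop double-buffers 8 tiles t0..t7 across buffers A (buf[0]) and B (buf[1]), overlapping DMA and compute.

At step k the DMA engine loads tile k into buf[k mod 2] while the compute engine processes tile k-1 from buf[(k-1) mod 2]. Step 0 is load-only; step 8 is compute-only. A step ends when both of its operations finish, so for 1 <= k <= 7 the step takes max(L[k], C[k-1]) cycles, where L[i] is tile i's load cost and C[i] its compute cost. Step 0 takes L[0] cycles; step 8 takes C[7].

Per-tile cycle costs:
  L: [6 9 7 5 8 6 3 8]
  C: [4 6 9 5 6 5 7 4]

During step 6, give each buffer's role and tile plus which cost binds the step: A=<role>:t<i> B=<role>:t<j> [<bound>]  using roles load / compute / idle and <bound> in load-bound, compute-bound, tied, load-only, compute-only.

step 6: A=load:t6 B=compute:t5 [compute-bound]

k=0 load=t0/6c comp=- wait=6 total=6
k=1 load=t1/9c comp=t0/4c wait=9 total=15
k=2 load=t2/7c comp=t1/6c wait=7 total=22
k=3 load=t3/5c comp=t2/9c wait=9 total=31
k=4 load=t4/8c comp=t3/5c wait=8 total=39
k=5 load=t5/6c comp=t4/6c wait=6 total=45
k=6 load=t6/3c comp=t5/5c wait=5 total=50
k=7 load=t7/8c comp=t6/7c wait=8 total=58
k=8 load=- comp=t7/4c wait=4 total=62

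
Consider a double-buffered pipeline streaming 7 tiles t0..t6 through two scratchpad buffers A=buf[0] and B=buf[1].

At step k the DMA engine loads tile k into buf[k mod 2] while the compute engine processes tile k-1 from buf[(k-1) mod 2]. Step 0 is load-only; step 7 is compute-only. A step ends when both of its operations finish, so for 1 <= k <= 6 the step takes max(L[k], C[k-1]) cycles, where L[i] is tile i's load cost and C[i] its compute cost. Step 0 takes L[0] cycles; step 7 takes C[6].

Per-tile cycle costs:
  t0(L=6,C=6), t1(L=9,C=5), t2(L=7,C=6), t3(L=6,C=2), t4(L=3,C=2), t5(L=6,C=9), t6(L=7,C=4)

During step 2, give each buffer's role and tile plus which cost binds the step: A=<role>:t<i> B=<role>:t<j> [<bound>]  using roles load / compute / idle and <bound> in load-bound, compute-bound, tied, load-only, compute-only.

[0] DMA t0→A (6c) ∥ CU idle ⇒ 6c, clock 6
[1] DMA t1→B (9c) ∥ CU A:t0 (6c) ⇒ 9c, clock 15
[2] DMA t2→A (7c) ∥ CU B:t1 (5c) ⇒ 7c, clock 22
[3] DMA t3→B (6c) ∥ CU A:t2 (6c) ⇒ 6c, clock 28
[4] DMA t4→A (3c) ∥ CU B:t3 (2c) ⇒ 3c, clock 31
[5] DMA t5→B (6c) ∥ CU A:t4 (2c) ⇒ 6c, clock 37
[6] DMA t6→A (7c) ∥ CU B:t5 (9c) ⇒ 9c, clock 46
[7] DMA idle ∥ CU A:t6 (4c) ⇒ 4c, clock 50

step 2: A=load:t2 B=compute:t1 [load-bound]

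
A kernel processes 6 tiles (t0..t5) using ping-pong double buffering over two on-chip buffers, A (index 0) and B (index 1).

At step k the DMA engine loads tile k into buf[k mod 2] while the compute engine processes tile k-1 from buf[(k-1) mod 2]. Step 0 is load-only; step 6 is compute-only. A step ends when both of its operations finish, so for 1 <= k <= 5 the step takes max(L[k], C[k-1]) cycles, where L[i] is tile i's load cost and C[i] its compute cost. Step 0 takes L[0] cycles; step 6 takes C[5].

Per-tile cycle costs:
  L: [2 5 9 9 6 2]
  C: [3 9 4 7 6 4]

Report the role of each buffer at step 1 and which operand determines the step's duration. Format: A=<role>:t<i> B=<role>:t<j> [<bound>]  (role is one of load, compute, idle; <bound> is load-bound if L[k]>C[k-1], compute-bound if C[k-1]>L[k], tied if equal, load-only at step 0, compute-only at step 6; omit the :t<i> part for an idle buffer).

step 0: L[0]=2 → dur=2, Σ=2 | A=load:t0 B=idle [load-only]
step 1: L[1]=5 C[0]=3 → dur=5, Σ=7 | A=compute:t0 B=load:t1 [load-bound]
step 2: L[2]=9 C[1]=9 → dur=9, Σ=16 | A=load:t2 B=compute:t1 [tied]
step 3: L[3]=9 C[2]=4 → dur=9, Σ=25 | A=compute:t2 B=load:t3 [load-bound]
step 4: L[4]=6 C[3]=7 → dur=7, Σ=32 | A=load:t4 B=compute:t3 [compute-bound]
step 5: L[5]=2 C[4]=6 → dur=6, Σ=38 | A=compute:t4 B=load:t5 [compute-bound]
step 6: C[5]=4 → dur=4, Σ=42 | A=idle B=compute:t5 [compute-only]

step 1: A=compute:t0 B=load:t1 [load-bound]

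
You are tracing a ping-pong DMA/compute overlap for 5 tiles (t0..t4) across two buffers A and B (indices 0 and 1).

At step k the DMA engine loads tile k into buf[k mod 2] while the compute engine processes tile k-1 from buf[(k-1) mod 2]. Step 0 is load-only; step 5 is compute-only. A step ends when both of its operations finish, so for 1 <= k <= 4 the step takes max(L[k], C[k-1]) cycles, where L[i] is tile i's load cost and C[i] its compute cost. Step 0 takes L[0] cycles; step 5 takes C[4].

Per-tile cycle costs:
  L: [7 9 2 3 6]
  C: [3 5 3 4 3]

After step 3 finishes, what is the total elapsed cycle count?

end_cycle[3] = 24

k=0 load=t0/7c comp=- wait=7 total=7
k=1 load=t1/9c comp=t0/3c wait=9 total=16
k=2 load=t2/2c comp=t1/5c wait=5 total=21
k=3 load=t3/3c comp=t2/3c wait=3 total=24
k=4 load=t4/6c comp=t3/4c wait=6 total=30
k=5 load=- comp=t4/3c wait=3 total=33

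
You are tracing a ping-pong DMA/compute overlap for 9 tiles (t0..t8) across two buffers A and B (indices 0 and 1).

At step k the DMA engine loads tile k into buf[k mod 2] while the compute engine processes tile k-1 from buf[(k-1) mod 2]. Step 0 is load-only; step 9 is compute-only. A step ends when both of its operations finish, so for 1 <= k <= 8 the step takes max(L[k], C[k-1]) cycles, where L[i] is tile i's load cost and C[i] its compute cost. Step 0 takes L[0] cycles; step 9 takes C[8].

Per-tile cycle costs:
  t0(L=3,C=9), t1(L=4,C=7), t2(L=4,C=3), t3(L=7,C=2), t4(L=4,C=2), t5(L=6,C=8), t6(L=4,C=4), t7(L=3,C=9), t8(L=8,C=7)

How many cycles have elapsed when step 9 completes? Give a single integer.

k=0 load=t0/3c comp=- wait=3 total=3
k=1 load=t1/4c comp=t0/9c wait=9 total=12
k=2 load=t2/4c comp=t1/7c wait=7 total=19
k=3 load=t3/7c comp=t2/3c wait=7 total=26
k=4 load=t4/4c comp=t3/2c wait=4 total=30
k=5 load=t5/6c comp=t4/2c wait=6 total=36
k=6 load=t6/4c comp=t5/8c wait=8 total=44
k=7 load=t7/3c comp=t6/4c wait=4 total=48
k=8 load=t8/8c comp=t7/9c wait=9 total=57
k=9 load=- comp=t8/7c wait=7 total=64

end_cycle[9] = 64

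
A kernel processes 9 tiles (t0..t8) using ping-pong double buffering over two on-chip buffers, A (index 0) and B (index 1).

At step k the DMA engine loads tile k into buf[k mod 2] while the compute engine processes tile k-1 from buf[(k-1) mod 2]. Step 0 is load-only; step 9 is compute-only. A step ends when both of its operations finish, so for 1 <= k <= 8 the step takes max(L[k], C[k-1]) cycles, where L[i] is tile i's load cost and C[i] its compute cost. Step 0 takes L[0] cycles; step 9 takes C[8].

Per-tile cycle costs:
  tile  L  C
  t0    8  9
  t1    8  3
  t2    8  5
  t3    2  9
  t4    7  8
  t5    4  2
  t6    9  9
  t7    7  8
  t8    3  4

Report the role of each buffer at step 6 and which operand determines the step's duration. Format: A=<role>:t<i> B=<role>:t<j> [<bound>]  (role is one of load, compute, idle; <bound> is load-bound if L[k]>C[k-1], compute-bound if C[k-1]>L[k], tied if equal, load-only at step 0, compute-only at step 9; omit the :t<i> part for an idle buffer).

k=0 load=t0/8c comp=- wait=8 total=8
k=1 load=t1/8c comp=t0/9c wait=9 total=17
k=2 load=t2/8c comp=t1/3c wait=8 total=25
k=3 load=t3/2c comp=t2/5c wait=5 total=30
k=4 load=t4/7c comp=t3/9c wait=9 total=39
k=5 load=t5/4c comp=t4/8c wait=8 total=47
k=6 load=t6/9c comp=t5/2c wait=9 total=56
k=7 load=t7/7c comp=t6/9c wait=9 total=65
k=8 load=t8/3c comp=t7/8c wait=8 total=73
k=9 load=- comp=t8/4c wait=4 total=77

step 6: A=load:t6 B=compute:t5 [load-bound]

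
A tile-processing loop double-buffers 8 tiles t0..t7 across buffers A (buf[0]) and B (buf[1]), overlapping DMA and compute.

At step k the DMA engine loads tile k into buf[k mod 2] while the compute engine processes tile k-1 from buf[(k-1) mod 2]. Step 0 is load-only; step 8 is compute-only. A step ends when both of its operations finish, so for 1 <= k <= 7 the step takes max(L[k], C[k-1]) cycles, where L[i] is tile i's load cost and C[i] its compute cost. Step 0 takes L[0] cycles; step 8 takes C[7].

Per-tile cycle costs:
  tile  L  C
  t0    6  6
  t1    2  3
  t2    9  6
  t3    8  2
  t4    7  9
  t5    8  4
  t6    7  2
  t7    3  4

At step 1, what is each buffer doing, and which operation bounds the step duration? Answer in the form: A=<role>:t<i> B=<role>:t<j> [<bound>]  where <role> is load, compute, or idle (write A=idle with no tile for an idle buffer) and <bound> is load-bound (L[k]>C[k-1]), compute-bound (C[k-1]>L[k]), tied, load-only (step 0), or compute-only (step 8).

step 1: A=compute:t0 B=load:t1 [compute-bound]

[0] DMA t0→A (6c) ∥ CU idle ⇒ 6c, clock 6
[1] DMA t1→B (2c) ∥ CU A:t0 (6c) ⇒ 6c, clock 12
[2] DMA t2→A (9c) ∥ CU B:t1 (3c) ⇒ 9c, clock 21
[3] DMA t3→B (8c) ∥ CU A:t2 (6c) ⇒ 8c, clock 29
[4] DMA t4→A (7c) ∥ CU B:t3 (2c) ⇒ 7c, clock 36
[5] DMA t5→B (8c) ∥ CU A:t4 (9c) ⇒ 9c, clock 45
[6] DMA t6→A (7c) ∥ CU B:t5 (4c) ⇒ 7c, clock 52
[7] DMA t7→B (3c) ∥ CU A:t6 (2c) ⇒ 3c, clock 55
[8] DMA idle ∥ CU B:t7 (4c) ⇒ 4c, clock 59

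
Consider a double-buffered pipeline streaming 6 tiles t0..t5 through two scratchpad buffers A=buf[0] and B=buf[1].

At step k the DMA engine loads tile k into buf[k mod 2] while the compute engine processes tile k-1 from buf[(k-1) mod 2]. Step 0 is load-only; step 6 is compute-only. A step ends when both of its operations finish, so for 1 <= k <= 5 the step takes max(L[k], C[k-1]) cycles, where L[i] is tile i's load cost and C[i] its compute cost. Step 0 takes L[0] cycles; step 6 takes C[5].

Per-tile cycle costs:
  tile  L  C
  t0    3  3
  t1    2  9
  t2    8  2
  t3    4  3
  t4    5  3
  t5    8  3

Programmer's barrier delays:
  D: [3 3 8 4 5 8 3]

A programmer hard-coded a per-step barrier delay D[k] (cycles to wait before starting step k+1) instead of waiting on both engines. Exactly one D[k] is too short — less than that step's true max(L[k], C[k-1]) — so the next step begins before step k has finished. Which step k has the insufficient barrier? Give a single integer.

k=0 barrier L[0]=3→3c, D[0]=3 ok
k=1 barrier max(L[1]=2,C[0]=3)→3c, D[1]=3 ok
k=2 barrier max(L[2]=8,C[1]=9)→9c, D[2]=8 SHORT
k=3 barrier max(L[3]=4,C[2]=2)→4c, D[3]=4 ok
k=4 barrier max(L[4]=5,C[3]=3)→5c, D[4]=5 ok
k=5 barrier max(L[5]=8,C[4]=3)→8c, D[5]=8 ok
k=6 barrier C[5]=3→3c, D[6]=3 ok

hazard at step 2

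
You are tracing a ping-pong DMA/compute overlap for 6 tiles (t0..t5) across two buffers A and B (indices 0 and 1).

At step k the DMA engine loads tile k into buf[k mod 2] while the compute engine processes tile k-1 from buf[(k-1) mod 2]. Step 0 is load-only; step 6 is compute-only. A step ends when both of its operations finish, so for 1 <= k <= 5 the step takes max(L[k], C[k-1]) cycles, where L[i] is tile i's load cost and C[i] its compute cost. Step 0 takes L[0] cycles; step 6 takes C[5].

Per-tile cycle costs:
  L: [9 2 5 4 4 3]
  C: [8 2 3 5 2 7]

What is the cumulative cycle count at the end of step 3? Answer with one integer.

end_cycle[3] = 26

k=0 load=t0/9c comp=- wait=9 total=9
k=1 load=t1/2c comp=t0/8c wait=8 total=17
k=2 load=t2/5c comp=t1/2c wait=5 total=22
k=3 load=t3/4c comp=t2/3c wait=4 total=26
k=4 load=t4/4c comp=t3/5c wait=5 total=31
k=5 load=t5/3c comp=t4/2c wait=3 total=34
k=6 load=- comp=t5/7c wait=7 total=41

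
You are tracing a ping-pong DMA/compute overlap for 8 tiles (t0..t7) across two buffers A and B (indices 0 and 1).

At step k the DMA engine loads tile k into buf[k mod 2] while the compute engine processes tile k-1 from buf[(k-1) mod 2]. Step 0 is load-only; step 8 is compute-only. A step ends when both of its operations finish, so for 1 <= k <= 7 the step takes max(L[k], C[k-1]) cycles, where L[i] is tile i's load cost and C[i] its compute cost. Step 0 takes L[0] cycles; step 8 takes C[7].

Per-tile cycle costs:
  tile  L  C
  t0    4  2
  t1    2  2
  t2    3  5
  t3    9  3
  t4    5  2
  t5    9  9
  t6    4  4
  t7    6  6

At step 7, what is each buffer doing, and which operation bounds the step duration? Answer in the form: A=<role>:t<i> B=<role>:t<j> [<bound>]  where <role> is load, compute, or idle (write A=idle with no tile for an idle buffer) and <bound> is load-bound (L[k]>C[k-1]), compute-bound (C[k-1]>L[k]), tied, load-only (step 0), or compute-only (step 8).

step 7: A=compute:t6 B=load:t7 [load-bound]

step 0: L[0]=4 → dur=4, Σ=4 | A=load:t0 B=idle [load-only]
step 1: L[1]=2 C[0]=2 → dur=2, Σ=6 | A=compute:t0 B=load:t1 [tied]
step 2: L[2]=3 C[1]=2 → dur=3, Σ=9 | A=load:t2 B=compute:t1 [load-bound]
step 3: L[3]=9 C[2]=5 → dur=9, Σ=18 | A=compute:t2 B=load:t3 [load-bound]
step 4: L[4]=5 C[3]=3 → dur=5, Σ=23 | A=load:t4 B=compute:t3 [load-bound]
step 5: L[5]=9 C[4]=2 → dur=9, Σ=32 | A=compute:t4 B=load:t5 [load-bound]
step 6: L[6]=4 C[5]=9 → dur=9, Σ=41 | A=load:t6 B=compute:t5 [compute-bound]
step 7: L[7]=6 C[6]=4 → dur=6, Σ=47 | A=compute:t6 B=load:t7 [load-bound]
step 8: C[7]=6 → dur=6, Σ=53 | A=idle B=compute:t7 [compute-only]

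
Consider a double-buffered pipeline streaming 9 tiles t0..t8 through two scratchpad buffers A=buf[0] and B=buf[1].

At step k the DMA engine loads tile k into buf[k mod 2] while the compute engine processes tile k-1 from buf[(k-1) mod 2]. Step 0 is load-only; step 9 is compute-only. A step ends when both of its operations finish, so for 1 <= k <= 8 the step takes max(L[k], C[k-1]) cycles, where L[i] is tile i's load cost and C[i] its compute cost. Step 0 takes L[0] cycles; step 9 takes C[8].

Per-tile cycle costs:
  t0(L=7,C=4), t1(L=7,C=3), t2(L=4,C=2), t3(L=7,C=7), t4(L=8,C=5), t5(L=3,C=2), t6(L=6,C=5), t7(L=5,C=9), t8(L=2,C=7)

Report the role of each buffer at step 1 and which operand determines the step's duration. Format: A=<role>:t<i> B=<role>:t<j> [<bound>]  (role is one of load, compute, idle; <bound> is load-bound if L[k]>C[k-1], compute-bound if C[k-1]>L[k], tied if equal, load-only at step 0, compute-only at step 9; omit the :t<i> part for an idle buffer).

[0] DMA t0→A (7c) ∥ CU idle ⇒ 7c, clock 7
[1] DMA t1→B (7c) ∥ CU A:t0 (4c) ⇒ 7c, clock 14
[2] DMA t2→A (4c) ∥ CU B:t1 (3c) ⇒ 4c, clock 18
[3] DMA t3→B (7c) ∥ CU A:t2 (2c) ⇒ 7c, clock 25
[4] DMA t4→A (8c) ∥ CU B:t3 (7c) ⇒ 8c, clock 33
[5] DMA t5→B (3c) ∥ CU A:t4 (5c) ⇒ 5c, clock 38
[6] DMA t6→A (6c) ∥ CU B:t5 (2c) ⇒ 6c, clock 44
[7] DMA t7→B (5c) ∥ CU A:t6 (5c) ⇒ 5c, clock 49
[8] DMA t8→A (2c) ∥ CU B:t7 (9c) ⇒ 9c, clock 58
[9] DMA idle ∥ CU A:t8 (7c) ⇒ 7c, clock 65

step 1: A=compute:t0 B=load:t1 [load-bound]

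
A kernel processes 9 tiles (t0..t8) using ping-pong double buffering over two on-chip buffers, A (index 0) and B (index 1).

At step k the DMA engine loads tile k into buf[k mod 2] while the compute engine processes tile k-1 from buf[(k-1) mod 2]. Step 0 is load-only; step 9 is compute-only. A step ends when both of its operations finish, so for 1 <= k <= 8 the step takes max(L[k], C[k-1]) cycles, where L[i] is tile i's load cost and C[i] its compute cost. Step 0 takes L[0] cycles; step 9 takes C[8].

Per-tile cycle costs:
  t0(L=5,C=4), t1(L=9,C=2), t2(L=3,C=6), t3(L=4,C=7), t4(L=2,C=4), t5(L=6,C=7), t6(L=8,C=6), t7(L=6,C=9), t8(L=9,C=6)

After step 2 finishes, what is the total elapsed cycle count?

end_cycle[2] = 17

  0. 5=5c; end=5; A:t0 B:-
  1. max(9,4)=9c; end=14; A:t0 B:t1
  2. max(3,2)=3c; end=17; A:t2 B:t1
  3. max(4,6)=6c; end=23; A:t2 B:t3
  4. max(2,7)=7c; end=30; A:t4 B:t3
  5. max(6,4)=6c; end=36; A:t4 B:t5
  6. max(8,7)=8c; end=44; A:t6 B:t5
  7. max(6,6)=6c; end=50; A:t6 B:t7
  8. max(9,9)=9c; end=59; A:t8 B:t7
  9. 6=6c; end=65; A:t8 B:t7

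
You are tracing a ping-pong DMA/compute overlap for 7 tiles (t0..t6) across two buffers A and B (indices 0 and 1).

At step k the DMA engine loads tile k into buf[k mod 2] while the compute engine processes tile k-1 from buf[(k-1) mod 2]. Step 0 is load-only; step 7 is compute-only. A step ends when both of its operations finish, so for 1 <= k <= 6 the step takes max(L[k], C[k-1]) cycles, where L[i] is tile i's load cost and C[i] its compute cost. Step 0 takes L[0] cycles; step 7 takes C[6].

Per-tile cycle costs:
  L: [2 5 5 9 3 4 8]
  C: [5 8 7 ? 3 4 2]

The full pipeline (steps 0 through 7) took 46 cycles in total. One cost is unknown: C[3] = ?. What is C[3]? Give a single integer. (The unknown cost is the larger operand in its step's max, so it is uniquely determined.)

step 0 = dur = L[0]=2 = 2
step 1 = dur = max(L[1]=5, C[0]=5) = 5
step 2 = dur = max(L[2]=5, C[1]=8) = 8
step 3 = dur = max(L[3]=9, C[2]=7) = 9
step 4 = dur = max(L[4]=3, C[3]=?) = C[3]  (unknown; binding)
step 5 = dur = max(L[5]=4, C[4]=3) = 4
step 6 = dur = max(L[6]=8, C[5]=4) = 8
step 7 = dur = C[6]=2 = 2
sum of known step durations = 38
dur[4] = total - known = 46 - 38 = 8
C[3] is the binding max in step 4, so C[3] = dur[4] = 8

C[3] = 8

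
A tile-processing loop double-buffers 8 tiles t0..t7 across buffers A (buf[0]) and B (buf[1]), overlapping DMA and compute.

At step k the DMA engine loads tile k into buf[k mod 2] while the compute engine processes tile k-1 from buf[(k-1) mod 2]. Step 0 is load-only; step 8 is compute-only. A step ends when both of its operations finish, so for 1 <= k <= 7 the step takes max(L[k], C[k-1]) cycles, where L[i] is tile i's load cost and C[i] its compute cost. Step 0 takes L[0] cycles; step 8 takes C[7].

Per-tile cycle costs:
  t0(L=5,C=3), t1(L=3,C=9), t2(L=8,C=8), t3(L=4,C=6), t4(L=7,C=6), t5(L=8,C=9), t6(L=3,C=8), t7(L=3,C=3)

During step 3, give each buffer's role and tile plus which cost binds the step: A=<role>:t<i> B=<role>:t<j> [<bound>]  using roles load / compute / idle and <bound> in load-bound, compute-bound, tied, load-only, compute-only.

step 0: L[0]=5 → dur=5, Σ=5 | A=load:t0 B=idle [load-only]
step 1: L[1]=3 C[0]=3 → dur=3, Σ=8 | A=compute:t0 B=load:t1 [tied]
step 2: L[2]=8 C[1]=9 → dur=9, Σ=17 | A=load:t2 B=compute:t1 [compute-bound]
step 3: L[3]=4 C[2]=8 → dur=8, Σ=25 | A=compute:t2 B=load:t3 [compute-bound]
step 4: L[4]=7 C[3]=6 → dur=7, Σ=32 | A=load:t4 B=compute:t3 [load-bound]
step 5: L[5]=8 C[4]=6 → dur=8, Σ=40 | A=compute:t4 B=load:t5 [load-bound]
step 6: L[6]=3 C[5]=9 → dur=9, Σ=49 | A=load:t6 B=compute:t5 [compute-bound]
step 7: L[7]=3 C[6]=8 → dur=8, Σ=57 | A=compute:t6 B=load:t7 [compute-bound]
step 8: C[7]=3 → dur=3, Σ=60 | A=idle B=compute:t7 [compute-only]

step 3: A=compute:t2 B=load:t3 [compute-bound]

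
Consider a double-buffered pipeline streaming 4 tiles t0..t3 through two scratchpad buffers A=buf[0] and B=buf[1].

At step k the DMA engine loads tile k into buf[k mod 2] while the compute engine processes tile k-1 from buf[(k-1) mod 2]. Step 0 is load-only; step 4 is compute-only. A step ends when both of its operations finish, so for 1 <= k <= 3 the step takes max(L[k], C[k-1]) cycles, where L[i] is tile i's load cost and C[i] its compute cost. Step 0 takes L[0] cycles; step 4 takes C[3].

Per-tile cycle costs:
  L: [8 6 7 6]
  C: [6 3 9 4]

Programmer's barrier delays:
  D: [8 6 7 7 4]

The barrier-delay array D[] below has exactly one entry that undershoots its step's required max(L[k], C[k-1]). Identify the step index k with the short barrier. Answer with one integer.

hazard at step 3

[0] required=L[0]=8=8 vs D=8 ok
[1] required=max(L[1]=6,C[0]=6)=6 vs D=6 ok
[2] required=max(L[2]=7,C[1]=3)=7 vs D=7 ok
[3] required=max(L[3]=6,C[2]=9)=9 vs D=7 SHORT
[4] required=C[3]=4=4 vs D=4 ok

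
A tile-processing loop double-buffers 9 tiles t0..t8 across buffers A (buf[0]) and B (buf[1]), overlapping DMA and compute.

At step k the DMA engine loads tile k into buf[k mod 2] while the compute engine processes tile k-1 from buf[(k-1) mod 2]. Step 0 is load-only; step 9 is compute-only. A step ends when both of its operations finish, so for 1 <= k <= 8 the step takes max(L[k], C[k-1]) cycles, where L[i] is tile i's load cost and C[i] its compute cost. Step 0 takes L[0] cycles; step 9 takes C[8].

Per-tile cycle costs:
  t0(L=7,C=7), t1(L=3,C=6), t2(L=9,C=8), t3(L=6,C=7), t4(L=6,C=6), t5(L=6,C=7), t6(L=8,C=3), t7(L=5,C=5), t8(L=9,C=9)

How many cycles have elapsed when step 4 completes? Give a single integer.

end_cycle[4] = 38

[0] DMA t0→A (7c) ∥ CU idle ⇒ 7c, clock 7
[1] DMA t1→B (3c) ∥ CU A:t0 (7c) ⇒ 7c, clock 14
[2] DMA t2→A (9c) ∥ CU B:t1 (6c) ⇒ 9c, clock 23
[3] DMA t3→B (6c) ∥ CU A:t2 (8c) ⇒ 8c, clock 31
[4] DMA t4→A (6c) ∥ CU B:t3 (7c) ⇒ 7c, clock 38
[5] DMA t5→B (6c) ∥ CU A:t4 (6c) ⇒ 6c, clock 44
[6] DMA t6→A (8c) ∥ CU B:t5 (7c) ⇒ 8c, clock 52
[7] DMA t7→B (5c) ∥ CU A:t6 (3c) ⇒ 5c, clock 57
[8] DMA t8→A (9c) ∥ CU B:t7 (5c) ⇒ 9c, clock 66
[9] DMA idle ∥ CU A:t8 (9c) ⇒ 9c, clock 75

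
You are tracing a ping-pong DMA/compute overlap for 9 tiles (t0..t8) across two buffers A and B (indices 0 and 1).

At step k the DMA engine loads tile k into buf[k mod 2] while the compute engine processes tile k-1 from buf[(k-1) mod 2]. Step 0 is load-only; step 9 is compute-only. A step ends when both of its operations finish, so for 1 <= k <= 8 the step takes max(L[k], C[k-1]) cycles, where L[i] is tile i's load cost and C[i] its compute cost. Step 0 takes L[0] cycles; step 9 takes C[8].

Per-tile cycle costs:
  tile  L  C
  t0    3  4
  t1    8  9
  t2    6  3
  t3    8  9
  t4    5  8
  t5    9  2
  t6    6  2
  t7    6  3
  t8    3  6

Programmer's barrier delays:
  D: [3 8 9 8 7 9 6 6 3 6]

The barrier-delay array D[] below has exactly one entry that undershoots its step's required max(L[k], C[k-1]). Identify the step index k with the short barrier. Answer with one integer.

hazard at step 4

[0] required=L[0]=3=3 vs D=3 ok
[1] required=max(L[1]=8,C[0]=4)=8 vs D=8 ok
[2] required=max(L[2]=6,C[1]=9)=9 vs D=9 ok
[3] required=max(L[3]=8,C[2]=3)=8 vs D=8 ok
[4] required=max(L[4]=5,C[3]=9)=9 vs D=7 SHORT
[5] required=max(L[5]=9,C[4]=8)=9 vs D=9 ok
[6] required=max(L[6]=6,C[5]=2)=6 vs D=6 ok
[7] required=max(L[7]=6,C[6]=2)=6 vs D=6 ok
[8] required=max(L[8]=3,C[7]=3)=3 vs D=3 ok
[9] required=C[8]=6=6 vs D=6 ok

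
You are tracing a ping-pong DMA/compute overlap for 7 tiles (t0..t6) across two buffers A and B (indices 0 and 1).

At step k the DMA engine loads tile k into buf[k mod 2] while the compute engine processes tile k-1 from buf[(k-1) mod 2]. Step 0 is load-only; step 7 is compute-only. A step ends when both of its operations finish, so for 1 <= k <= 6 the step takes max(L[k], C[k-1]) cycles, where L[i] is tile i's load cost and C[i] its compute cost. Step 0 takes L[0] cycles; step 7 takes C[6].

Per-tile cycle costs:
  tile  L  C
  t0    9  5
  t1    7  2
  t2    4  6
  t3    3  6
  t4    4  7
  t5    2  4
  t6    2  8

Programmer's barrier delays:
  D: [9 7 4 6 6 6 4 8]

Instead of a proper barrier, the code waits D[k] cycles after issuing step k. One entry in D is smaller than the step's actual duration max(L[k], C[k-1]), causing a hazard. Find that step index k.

k=0 barrier L[0]=9→9c, D[0]=9 ok
k=1 barrier max(L[1]=7,C[0]=5)→7c, D[1]=7 ok
k=2 barrier max(L[2]=4,C[1]=2)→4c, D[2]=4 ok
k=3 barrier max(L[3]=3,C[2]=6)→6c, D[3]=6 ok
k=4 barrier max(L[4]=4,C[3]=6)→6c, D[4]=6 ok
k=5 barrier max(L[5]=2,C[4]=7)→7c, D[5]=6 SHORT
k=6 barrier max(L[6]=2,C[5]=4)→4c, D[6]=4 ok
k=7 barrier C[6]=8→8c, D[7]=8 ok

hazard at step 5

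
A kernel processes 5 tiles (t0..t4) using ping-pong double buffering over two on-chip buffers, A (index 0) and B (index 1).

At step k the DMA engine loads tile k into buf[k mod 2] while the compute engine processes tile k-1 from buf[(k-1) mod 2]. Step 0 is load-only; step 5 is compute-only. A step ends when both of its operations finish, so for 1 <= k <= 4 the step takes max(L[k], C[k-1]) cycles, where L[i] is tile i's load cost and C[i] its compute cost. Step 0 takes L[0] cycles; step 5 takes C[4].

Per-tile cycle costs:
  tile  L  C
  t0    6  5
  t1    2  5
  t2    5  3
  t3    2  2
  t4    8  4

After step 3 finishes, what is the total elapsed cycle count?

end_cycle[3] = 19

  0. 6=6c; end=6; A:t0 B:-
  1. max(2,5)=5c; end=11; A:t0 B:t1
  2. max(5,5)=5c; end=16; A:t2 B:t1
  3. max(2,3)=3c; end=19; A:t2 B:t3
  4. max(8,2)=8c; end=27; A:t4 B:t3
  5. 4=4c; end=31; A:t4 B:t3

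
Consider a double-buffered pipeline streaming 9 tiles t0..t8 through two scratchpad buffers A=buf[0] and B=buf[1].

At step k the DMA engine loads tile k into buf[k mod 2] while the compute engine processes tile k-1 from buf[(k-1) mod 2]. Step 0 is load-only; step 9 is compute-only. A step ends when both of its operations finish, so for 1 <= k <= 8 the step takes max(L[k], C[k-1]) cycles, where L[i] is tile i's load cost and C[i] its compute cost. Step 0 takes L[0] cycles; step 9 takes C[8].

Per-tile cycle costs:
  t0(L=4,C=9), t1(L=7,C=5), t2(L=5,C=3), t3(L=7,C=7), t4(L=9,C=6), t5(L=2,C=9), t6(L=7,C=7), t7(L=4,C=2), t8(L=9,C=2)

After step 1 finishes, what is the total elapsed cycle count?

end_cycle[1] = 13

k=0 load=t0/4c comp=- wait=4 total=4
k=1 load=t1/7c comp=t0/9c wait=9 total=13
k=2 load=t2/5c comp=t1/5c wait=5 total=18
k=3 load=t3/7c comp=t2/3c wait=7 total=25
k=4 load=t4/9c comp=t3/7c wait=9 total=34
k=5 load=t5/2c comp=t4/6c wait=6 total=40
k=6 load=t6/7c comp=t5/9c wait=9 total=49
k=7 load=t7/4c comp=t6/7c wait=7 total=56
k=8 load=t8/9c comp=t7/2c wait=9 total=65
k=9 load=- comp=t8/2c wait=2 total=67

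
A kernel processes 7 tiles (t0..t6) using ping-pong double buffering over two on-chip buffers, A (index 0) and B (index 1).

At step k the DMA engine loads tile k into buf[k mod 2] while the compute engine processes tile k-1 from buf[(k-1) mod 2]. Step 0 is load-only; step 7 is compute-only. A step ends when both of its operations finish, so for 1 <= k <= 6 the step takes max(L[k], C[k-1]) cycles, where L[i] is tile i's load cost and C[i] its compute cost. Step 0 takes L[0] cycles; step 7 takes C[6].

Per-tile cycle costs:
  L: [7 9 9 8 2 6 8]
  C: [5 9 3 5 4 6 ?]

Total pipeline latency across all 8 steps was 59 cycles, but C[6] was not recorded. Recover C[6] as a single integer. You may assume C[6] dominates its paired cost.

C[6] = 7

step 0 = dur = L[0]=7 = 7
step 1 = dur = max(L[1]=9, C[0]=5) = 9
step 2 = dur = max(L[2]=9, C[1]=9) = 9
step 3 = dur = max(L[3]=8, C[2]=3) = 8
step 4 = dur = max(L[4]=2, C[3]=5) = 5
step 5 = dur = max(L[5]=6, C[4]=4) = 6
step 6 = dur = max(L[6]=8, C[5]=6) = 8
step 7 = dur = C[6]=? = C[6]  (unknown; binding)
sum of known step durations = 52
dur[7] = total - known = 59 - 52 = 7
C[6] is the binding max in step 7, so C[6] = dur[7] = 7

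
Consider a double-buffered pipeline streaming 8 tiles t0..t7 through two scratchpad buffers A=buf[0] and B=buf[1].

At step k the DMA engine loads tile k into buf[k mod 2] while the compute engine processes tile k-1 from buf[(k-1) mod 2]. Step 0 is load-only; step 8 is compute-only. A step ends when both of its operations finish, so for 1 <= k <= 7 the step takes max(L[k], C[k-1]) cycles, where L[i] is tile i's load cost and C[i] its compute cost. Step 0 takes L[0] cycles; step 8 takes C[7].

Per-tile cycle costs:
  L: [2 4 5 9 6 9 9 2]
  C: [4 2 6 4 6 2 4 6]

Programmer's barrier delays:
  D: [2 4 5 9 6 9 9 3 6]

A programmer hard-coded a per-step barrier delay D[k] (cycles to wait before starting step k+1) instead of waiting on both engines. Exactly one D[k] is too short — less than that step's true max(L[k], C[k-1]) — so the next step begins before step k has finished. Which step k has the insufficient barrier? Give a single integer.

hazard at step 7

step 0: need L[0]=2 = 2; D[0]=2 ok
step 1: need max(L[1]=4,C[0]=4) = 4; D[1]=4 ok
step 2: need max(L[2]=5,C[1]=2) = 5; D[2]=5 ok
step 3: need max(L[3]=9,C[2]=6) = 9; D[3]=9 ok
step 4: need max(L[4]=6,C[3]=4) = 6; D[4]=6 ok
step 5: need max(L[5]=9,C[4]=6) = 9; D[5]=9 ok
step 6: need max(L[6]=9,C[5]=2) = 9; D[6]=9 ok
step 7: need max(L[7]=2,C[6]=4) = 4; D[7]=3 SHORT
step 8: need C[7]=6 = 6; D[8]=6 ok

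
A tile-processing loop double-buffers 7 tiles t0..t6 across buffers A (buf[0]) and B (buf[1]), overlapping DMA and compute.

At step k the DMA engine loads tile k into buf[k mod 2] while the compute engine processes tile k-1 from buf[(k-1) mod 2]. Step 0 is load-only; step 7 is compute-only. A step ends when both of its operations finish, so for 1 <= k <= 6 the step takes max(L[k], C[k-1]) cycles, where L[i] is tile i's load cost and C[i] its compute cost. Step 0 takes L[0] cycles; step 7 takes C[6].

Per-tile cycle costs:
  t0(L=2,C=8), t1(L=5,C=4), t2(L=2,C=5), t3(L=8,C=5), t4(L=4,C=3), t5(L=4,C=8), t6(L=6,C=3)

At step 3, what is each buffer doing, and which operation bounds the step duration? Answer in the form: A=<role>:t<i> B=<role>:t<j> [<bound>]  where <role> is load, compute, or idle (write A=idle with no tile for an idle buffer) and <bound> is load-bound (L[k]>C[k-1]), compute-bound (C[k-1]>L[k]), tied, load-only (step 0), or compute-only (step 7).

step 3: A=compute:t2 B=load:t3 [load-bound]

  0. 2=2c; end=2; A:t0 B:-
  1. max(5,8)=8c; end=10; A:t0 B:t1
  2. max(2,4)=4c; end=14; A:t2 B:t1
  3. max(8,5)=8c; end=22; A:t2 B:t3
  4. max(4,5)=5c; end=27; A:t4 B:t3
  5. max(4,3)=4c; end=31; A:t4 B:t5
  6. max(6,8)=8c; end=39; A:t6 B:t5
  7. 3=3c; end=42; A:t6 B:t5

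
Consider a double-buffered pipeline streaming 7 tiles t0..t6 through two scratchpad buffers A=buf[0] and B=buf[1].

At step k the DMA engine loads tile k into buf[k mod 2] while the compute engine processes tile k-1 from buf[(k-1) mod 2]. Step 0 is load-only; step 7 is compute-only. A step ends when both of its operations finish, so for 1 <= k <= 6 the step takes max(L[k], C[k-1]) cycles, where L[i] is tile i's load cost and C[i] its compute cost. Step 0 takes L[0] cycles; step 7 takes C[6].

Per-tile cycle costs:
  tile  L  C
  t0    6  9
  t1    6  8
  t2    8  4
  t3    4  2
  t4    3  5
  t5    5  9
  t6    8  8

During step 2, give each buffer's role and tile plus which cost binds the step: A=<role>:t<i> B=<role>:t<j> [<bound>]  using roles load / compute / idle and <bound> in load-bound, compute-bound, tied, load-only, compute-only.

step 2: A=load:t2 B=compute:t1 [tied]

step 0: L[0]=6 → dur=6, Σ=6 | A=load:t0 B=idle [load-only]
step 1: L[1]=6 C[0]=9 → dur=9, Σ=15 | A=compute:t0 B=load:t1 [compute-bound]
step 2: L[2]=8 C[1]=8 → dur=8, Σ=23 | A=load:t2 B=compute:t1 [tied]
step 3: L[3]=4 C[2]=4 → dur=4, Σ=27 | A=compute:t2 B=load:t3 [tied]
step 4: L[4]=3 C[3]=2 → dur=3, Σ=30 | A=load:t4 B=compute:t3 [load-bound]
step 5: L[5]=5 C[4]=5 → dur=5, Σ=35 | A=compute:t4 B=load:t5 [tied]
step 6: L[6]=8 C[5]=9 → dur=9, Σ=44 | A=load:t6 B=compute:t5 [compute-bound]
step 7: C[6]=8 → dur=8, Σ=52 | A=compute:t6 B=idle [compute-only]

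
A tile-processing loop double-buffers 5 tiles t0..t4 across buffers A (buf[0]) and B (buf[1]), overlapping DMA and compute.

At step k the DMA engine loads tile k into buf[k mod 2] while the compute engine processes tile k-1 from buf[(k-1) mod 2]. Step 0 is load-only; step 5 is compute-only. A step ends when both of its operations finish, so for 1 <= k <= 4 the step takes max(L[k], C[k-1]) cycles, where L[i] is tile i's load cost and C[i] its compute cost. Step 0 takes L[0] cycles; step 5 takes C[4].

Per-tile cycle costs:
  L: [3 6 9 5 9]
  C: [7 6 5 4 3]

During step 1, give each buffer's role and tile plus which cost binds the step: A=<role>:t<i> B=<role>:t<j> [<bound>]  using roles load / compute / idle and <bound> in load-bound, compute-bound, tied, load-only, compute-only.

[0] DMA t0→A (3c) ∥ CU idle ⇒ 3c, clock 3
[1] DMA t1→B (6c) ∥ CU A:t0 (7c) ⇒ 7c, clock 10
[2] DMA t2→A (9c) ∥ CU B:t1 (6c) ⇒ 9c, clock 19
[3] DMA t3→B (5c) ∥ CU A:t2 (5c) ⇒ 5c, clock 24
[4] DMA t4→A (9c) ∥ CU B:t3 (4c) ⇒ 9c, clock 33
[5] DMA idle ∥ CU A:t4 (3c) ⇒ 3c, clock 36

step 1: A=compute:t0 B=load:t1 [compute-bound]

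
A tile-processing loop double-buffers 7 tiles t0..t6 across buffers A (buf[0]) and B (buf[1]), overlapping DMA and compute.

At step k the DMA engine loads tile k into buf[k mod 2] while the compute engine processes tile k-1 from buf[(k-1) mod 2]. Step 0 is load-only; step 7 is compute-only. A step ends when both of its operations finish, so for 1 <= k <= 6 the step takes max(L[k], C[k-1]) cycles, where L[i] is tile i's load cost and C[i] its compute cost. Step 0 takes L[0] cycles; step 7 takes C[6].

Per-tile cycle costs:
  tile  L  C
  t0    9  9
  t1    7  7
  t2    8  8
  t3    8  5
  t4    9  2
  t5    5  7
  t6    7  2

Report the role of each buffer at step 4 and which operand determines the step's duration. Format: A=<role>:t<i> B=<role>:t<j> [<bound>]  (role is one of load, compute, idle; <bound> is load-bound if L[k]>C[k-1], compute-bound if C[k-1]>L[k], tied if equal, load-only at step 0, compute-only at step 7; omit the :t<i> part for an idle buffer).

step 4: A=load:t4 B=compute:t3 [load-bound]

step 0: L[0]=9 → dur=9, Σ=9 | A=load:t0 B=idle [load-only]
step 1: L[1]=7 C[0]=9 → dur=9, Σ=18 | A=compute:t0 B=load:t1 [compute-bound]
step 2: L[2]=8 C[1]=7 → dur=8, Σ=26 | A=load:t2 B=compute:t1 [load-bound]
step 3: L[3]=8 C[2]=8 → dur=8, Σ=34 | A=compute:t2 B=load:t3 [tied]
step 4: L[4]=9 C[3]=5 → dur=9, Σ=43 | A=load:t4 B=compute:t3 [load-bound]
step 5: L[5]=5 C[4]=2 → dur=5, Σ=48 | A=compute:t4 B=load:t5 [load-bound]
step 6: L[6]=7 C[5]=7 → dur=7, Σ=55 | A=load:t6 B=compute:t5 [tied]
step 7: C[6]=2 → dur=2, Σ=57 | A=compute:t6 B=idle [compute-only]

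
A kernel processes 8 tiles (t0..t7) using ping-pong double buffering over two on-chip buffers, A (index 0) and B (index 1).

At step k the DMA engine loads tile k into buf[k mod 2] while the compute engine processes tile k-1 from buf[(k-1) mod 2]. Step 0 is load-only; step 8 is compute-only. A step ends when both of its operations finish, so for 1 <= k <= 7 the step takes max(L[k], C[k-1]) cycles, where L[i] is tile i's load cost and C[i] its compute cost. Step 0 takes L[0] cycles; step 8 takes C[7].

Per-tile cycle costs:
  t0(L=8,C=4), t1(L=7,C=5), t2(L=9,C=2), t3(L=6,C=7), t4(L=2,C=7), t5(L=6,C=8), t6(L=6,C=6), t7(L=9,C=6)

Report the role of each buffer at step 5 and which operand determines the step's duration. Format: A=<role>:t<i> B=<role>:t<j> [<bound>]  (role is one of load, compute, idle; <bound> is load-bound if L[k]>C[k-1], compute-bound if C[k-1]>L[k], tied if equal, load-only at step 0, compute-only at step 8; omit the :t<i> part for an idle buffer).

  0. 8=8c; end=8; A:t0 B:-
  1. max(7,4)=7c; end=15; A:t0 B:t1
  2. max(9,5)=9c; end=24; A:t2 B:t1
  3. max(6,2)=6c; end=30; A:t2 B:t3
  4. max(2,7)=7c; end=37; A:t4 B:t3
  5. max(6,7)=7c; end=44; A:t4 B:t5
  6. max(6,8)=8c; end=52; A:t6 B:t5
  7. max(9,6)=9c; end=61; A:t6 B:t7
  8. 6=6c; end=67; A:t6 B:t7

step 5: A=compute:t4 B=load:t5 [compute-bound]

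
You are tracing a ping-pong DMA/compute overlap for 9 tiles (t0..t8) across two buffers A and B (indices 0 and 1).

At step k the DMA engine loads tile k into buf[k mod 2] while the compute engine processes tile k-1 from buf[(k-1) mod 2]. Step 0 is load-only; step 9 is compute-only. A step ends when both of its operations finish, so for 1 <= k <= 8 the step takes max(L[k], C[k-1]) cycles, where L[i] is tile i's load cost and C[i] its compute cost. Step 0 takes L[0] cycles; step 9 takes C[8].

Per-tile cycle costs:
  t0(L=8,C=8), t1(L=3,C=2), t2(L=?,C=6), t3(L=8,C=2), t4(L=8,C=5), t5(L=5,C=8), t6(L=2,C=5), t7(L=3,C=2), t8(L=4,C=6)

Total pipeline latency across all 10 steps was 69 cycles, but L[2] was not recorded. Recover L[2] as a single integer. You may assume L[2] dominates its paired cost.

L[2] = 9

step 0 → dur = L[0]=8 = 8
step 1 → dur = max(L[1]=3, C[0]=8) = 8
step 2 → dur = max(L[2]=?, C[1]=2) = L[2]  (unknown; binding)
step 3 → dur = max(L[3]=8, C[2]=6) = 8
step 4 → dur = max(L[4]=8, C[3]=2) = 8
step 5 → dur = max(L[5]=5, C[4]=5) = 5
step 6 → dur = max(L[6]=2, C[5]=8) = 8
step 7 → dur = max(L[7]=3, C[6]=5) = 5
step 8 → dur = max(L[8]=4, C[7]=2) = 4
step 9 → dur = C[8]=6 = 6
sum of known step durations = 60
dur[2] = total - known = 69 - 60 = 9
L[2] is the binding max in step 2, so L[2] = dur[2] = 9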